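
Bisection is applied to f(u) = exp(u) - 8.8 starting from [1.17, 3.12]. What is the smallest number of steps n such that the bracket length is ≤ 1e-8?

Initial width b − a = 3.12 − 1.17 = 1.950000.
After n steps the width is (b−a)/2^n; need (b−a)/2^n ≤ 1e-8.
So n ≥ log₂(1.950000/1e-8) = log₂(195000000.0000) ≈ 27.5389.
Hence n = 28.

28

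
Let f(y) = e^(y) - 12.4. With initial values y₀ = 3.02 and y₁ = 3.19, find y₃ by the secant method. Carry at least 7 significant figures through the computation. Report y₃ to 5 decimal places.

f(y_0) = 8.091292, f(y_1) = 11.888427
y_2 = 3.190000 - (11.888427)·(3.190000 - 3.020000)/(11.888427 - (8.091292)) = 2.657748; f(y_2) = 1.864132
y_3 = 2.657748 - (1.864132)·(2.657748 - 3.190000)/(1.864132 - (11.888427)) = 2.558770; f(y_3) = 0.519914

2.55877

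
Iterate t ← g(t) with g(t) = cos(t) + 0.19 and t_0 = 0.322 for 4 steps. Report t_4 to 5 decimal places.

0.72161

t_1 = g(0.322000) = 1.138604
t_2 = g(1.138604) = 0.608862
t_3 = g(0.608862) = 1.010299
t_4 = g(1.010299) = 0.721607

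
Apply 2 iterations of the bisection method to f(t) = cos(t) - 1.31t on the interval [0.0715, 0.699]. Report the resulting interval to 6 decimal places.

f(0.071500) = 0.903780, f(0.699000) = -0.150204 (opposite signs)
step 1: m = 0.385250, f(m) = 0.422027 > 0 → root in [0.385250, 0.699000]
step 2: m = 0.542125, f(m) = 0.146430 > 0 → root in [0.542125, 0.699000]

[0.542125, 0.699000]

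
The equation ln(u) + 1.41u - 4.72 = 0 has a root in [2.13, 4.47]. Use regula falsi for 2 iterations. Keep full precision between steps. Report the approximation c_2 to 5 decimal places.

2.65573

f(2.130000) = -0.960578, f(4.470000) = 3.080088
step 1: c = 2.686283, f(c) = 0.055817 > 0 → new bracket [2.130000, 2.686283]
step 2: c = 2.655734, f(c) = 0.001305 > 0 → new bracket [2.130000, 2.655734]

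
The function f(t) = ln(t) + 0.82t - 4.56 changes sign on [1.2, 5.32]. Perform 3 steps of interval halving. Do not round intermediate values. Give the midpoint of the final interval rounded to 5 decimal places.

f(1.200000) = -3.393678, f(5.320000) = 1.473873 (opposite signs)
step 1: m = 3.260000, f(m) = -0.705073 < 0 → root in [3.260000, 5.320000]
step 2: m = 4.290000, f(m) = 0.414087 > 0 → root in [3.260000, 4.290000]
step 3: m = 3.775000, f(m) = -0.136100 < 0 → root in [3.775000, 4.290000]
Midpoint of [3.775000, 4.290000] = 4.032500

4.03250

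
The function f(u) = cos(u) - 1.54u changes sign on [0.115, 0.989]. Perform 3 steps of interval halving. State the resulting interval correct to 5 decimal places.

[0.55200, 0.66125]

f(0.115000) = 0.816295, f(0.989000) = -0.973534 (opposite signs)
step 1: m = 0.552000, f(m) = 0.001397 > 0 → root in [0.552000, 0.989000]
step 2: m = 0.770500, f(m) = -0.469007 < 0 → root in [0.552000, 0.770500]
step 3: m = 0.661250, f(m) = -0.229100 < 0 → root in [0.552000, 0.661250]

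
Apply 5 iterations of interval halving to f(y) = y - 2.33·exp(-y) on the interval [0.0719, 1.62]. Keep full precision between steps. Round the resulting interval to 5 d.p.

f(0.071900) = -2.096454, f(1.620000) = 1.158896 (opposite signs)
step 1: m = 0.845950, f(m) = -0.153968 < 0 → root in [0.845950, 1.620000]
step 2: m = 1.232975, f(m) = 0.553956 > 0 → root in [0.845950, 1.232975]
step 3: m = 1.039463, f(m) = 0.215470 > 0 → root in [0.845950, 1.039463]
step 4: m = 0.942706, f(m) = 0.035003 > 0 → root in [0.845950, 0.942706]
step 5: m = 0.894328, f(m) = -0.058367 < 0 → root in [0.894328, 0.942706]

[0.89433, 0.94271]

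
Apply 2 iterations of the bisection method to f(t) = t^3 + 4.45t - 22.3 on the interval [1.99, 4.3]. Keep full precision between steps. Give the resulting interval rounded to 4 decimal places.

f(1.990000) = -5.563901, f(4.300000) = 76.342000 (opposite signs)
step 1: m = 3.145000, f(m) = 22.802524 > 0 → root in [1.990000, 3.145000]
step 2: m = 2.567500, f(m) = 6.050479 > 0 → root in [1.990000, 2.567500]

[1.9900, 2.5675]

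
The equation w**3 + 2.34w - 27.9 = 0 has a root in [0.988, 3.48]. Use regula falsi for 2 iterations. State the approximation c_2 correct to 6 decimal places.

f(0.988000) = -24.623650, f(3.480000) = 22.387392
step 1: c = 2.293271, f(c) = -10.473228 < 0 → new bracket [2.293271, 3.480000]
step 2: c = 2.671501, f(c) = -2.582402 < 0 → new bracket [2.671501, 3.480000]

2.671501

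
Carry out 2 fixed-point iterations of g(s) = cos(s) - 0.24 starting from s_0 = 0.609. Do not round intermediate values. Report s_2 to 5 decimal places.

0.59634

s_1 = g(0.609000) = 0.580220
s_2 = g(0.580220) = 0.596342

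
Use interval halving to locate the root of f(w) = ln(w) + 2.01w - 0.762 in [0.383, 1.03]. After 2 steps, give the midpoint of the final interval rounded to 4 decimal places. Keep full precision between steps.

f(0.383000) = -0.951890, f(1.030000) = 1.337859 (opposite signs)
step 1: m = 0.706500, f(m) = 0.310633 > 0 → root in [0.383000, 0.706500]
step 2: m = 0.544750, f(m) = -0.274481 < 0 → root in [0.544750, 0.706500]
Midpoint of [0.544750, 0.706500] = 0.625625

0.6256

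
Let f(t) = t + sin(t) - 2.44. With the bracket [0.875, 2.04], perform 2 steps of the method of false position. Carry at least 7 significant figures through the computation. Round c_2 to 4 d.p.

1.4781

False-position update: c = (a·f(b) − b·f(a))/(f(b) − f(a)); replace the endpoint whose sign matches f(c).
f(0.875000) = -0.797456, f(2.040000) = 0.491929
step 1: c = 1.595527, f(c) = 0.155221 > 0 → new bracket [0.875000, 1.595527]
step 2: c = 1.478130, f(c) = 0.033840 > 0 → new bracket [0.875000, 1.478130]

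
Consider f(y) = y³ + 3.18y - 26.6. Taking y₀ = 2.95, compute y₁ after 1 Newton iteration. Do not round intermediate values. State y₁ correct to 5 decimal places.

Newton update: y ← y − f(y)/f'(y).
f'(y) = 3y² + 3.18
y_0 = 2.950000: f = 8.453375, f' = 29.287500 → y_1 = 2.950000 - (8.453375)/(29.287500) = 2.661366

2.66137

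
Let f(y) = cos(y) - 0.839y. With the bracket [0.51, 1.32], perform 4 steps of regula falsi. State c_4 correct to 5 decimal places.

0.81631

f(0.510000) = 0.444855, f(1.320000) = -0.859305
step 1: c = 0.786295, f(c) = 0.046771 > 0 → new bracket [0.786295, 1.320000]
step 2: c = 0.813844, f(c) = 0.003894 > 0 → new bracket [0.813844, 1.320000]
step 3: c = 0.816127, f(c) = 0.000317 > 0 → new bracket [0.816127, 1.320000]
step 4: c = 0.816313, f(c) = 0.000026 > 0 → new bracket [0.816313, 1.320000]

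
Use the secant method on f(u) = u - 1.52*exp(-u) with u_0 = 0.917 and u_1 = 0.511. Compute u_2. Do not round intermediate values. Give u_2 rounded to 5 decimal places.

0.74013

Secant update: u_(k+1) = u_k − f(u_k)·(u_k − u_(k-1))/(f(u_k) − f(u_(k-1))).
f(u_0) = 0.309431, f(u_1) = -0.400841
u_2 = 0.511000 - (-0.400841)·(0.511000 - 0.917000)/(-0.400841 - (0.309431)) = 0.740125; f(u_2) = 0.015003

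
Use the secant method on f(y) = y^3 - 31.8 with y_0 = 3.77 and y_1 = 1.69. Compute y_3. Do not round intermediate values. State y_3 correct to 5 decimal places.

3.40513

f(y_0) = 21.782633, f(y_1) = -26.973191
y_2 = 1.690000 - (-26.973191)·(1.690000 - 3.770000)/(-26.973191 - (21.782633)) = 2.840719; f(y_2) = -8.876302
y_3 = 2.840719 - (-8.876302)·(2.840719 - 1.690000)/(-8.876302 - (-26.973191)) = 3.405132; f(y_3) = 7.682249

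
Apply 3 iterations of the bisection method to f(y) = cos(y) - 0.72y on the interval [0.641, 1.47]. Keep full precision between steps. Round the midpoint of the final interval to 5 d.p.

0.90006

f(0.641000) = 0.339978, f(1.470000) = -0.957774 (opposite signs)
step 1: m = 1.055500, f(m) = -0.267167 < 0 → root in [0.641000, 1.055500]
step 2: m = 0.848250, f(m) = 0.050557 > 0 → root in [0.848250, 1.055500]
step 3: m = 0.951875, f(m) = -0.105193 < 0 → root in [0.848250, 0.951875]
Midpoint of [0.848250, 0.951875] = 0.900062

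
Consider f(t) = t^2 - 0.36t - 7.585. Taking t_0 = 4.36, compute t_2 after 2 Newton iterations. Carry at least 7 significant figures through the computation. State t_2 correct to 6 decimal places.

2.949657

Newton update: t ← t − f(t)/f'(t).
f'(t) = 2t - 0.36
t_0 = 4.360000: f = 9.855000, f' = 8.360000 → t_1 = 4.360000 - (9.855000)/(8.360000) = 3.181172
t_1 = 3.181172: f = 1.389635, f' = 6.002344 → t_2 = 3.181172 - (1.389635)/(6.002344) = 2.949657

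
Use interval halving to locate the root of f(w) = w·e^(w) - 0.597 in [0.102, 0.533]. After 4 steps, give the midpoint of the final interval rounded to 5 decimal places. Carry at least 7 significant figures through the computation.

f(0.102000) = -0.484047, f(0.533000) = 0.311252 (opposite signs)
step 1: m = 0.317500, f(m) = -0.160854 < 0 → root in [0.317500, 0.533000]
step 2: m = 0.425250, f(m) = 0.053621 > 0 → root in [0.317500, 0.425250]
step 3: m = 0.371375, f(m) = -0.058608 < 0 → root in [0.371375, 0.425250]
step 4: m = 0.398313, f(m) = -0.003789 < 0 → root in [0.398313, 0.425250]
Midpoint of [0.398313, 0.425250] = 0.411781

0.41178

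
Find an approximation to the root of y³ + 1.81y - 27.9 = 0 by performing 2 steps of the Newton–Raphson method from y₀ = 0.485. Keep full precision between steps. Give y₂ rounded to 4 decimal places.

7.4923

f'(y) = 3y² + 1.81
y_0 = 0.485000: f = -26.908066, f' = 2.515675 → y_1 = 0.485000 - (-26.908066)/(2.515675) = 11.181161
y_1 = 11.181161: f = 1390.188485, f' = 376.865112 → y_2 = 11.181161 - (1390.188485)/(376.865112) = 7.492339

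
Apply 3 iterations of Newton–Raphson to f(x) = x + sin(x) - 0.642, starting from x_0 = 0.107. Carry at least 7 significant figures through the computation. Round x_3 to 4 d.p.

0.3238

Newton update: x ← x − f(x)/f'(x).
f'(x) = 1 + cos(x)
x_0 = 0.107000: f = -0.428204, f' = 1.994281 → x_1 = 0.107000 - (-0.428204)/(1.994281) = 0.321716
x_1 = 0.321716: f = -0.004089, f' = 1.948694 → x_2 = 0.321716 - (-0.004089)/(1.948694) = 0.323814
x_2 = 0.323814: f = -0.000001, f' = 1.948029 → x_3 = 0.323814 - (-0.000001)/(1.948029) = 0.323815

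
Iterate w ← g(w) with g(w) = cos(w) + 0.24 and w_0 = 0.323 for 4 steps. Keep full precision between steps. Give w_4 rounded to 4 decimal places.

0.7308

w_1 = g(0.323000) = 1.188287
w_2 = g(1.188287) = 0.613249
w_3 = g(0.613249) = 1.057782
w_4 = g(1.057782) = 0.730805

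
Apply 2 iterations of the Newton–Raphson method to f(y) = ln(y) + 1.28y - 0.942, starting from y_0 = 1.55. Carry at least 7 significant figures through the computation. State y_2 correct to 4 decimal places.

0.8550

f'(y) = 1/y + 1.28
y_0 = 1.550000: f = 1.480255, f' = 1.925161 → y_1 = 1.550000 - (1.480255)/(1.925161) = 0.781101
y_1 = 0.781101: f = -0.189242, f' = 2.560244 → y_2 = 0.781101 - (-0.189242)/(2.560244) = 0.855016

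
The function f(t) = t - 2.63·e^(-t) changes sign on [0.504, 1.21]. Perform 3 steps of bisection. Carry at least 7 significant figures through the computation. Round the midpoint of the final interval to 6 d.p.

0.989375

f(0.504000) = -1.084808, f(1.210000) = 0.425741 (opposite signs)
step 1: m = 0.857000, f(m) = -0.259260 < 0 → root in [0.857000, 1.210000]
step 2: m = 1.033500, f(m) = 0.097852 > 0 → root in [0.857000, 1.033500]
step 3: m = 0.945250, f(m) = -0.076722 < 0 → root in [0.945250, 1.033500]
Midpoint of [0.945250, 1.033500] = 0.989375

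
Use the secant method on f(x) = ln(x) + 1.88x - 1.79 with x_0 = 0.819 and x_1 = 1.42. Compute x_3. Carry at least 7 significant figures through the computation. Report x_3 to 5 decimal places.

0.96818

f(x_0) = -0.449951, f(x_1) = 1.230257
x_2 = 1.420000 - (1.230257)·(1.420000 - 0.819000)/(1.230257 - (-0.449951)) = 0.979945; f(x_2) = 0.032037
x_3 = 0.979945 - (0.032037)·(0.979945 - 1.420000)/(0.032037 - (1.230257)) = 0.968179; f(x_3) = -0.002162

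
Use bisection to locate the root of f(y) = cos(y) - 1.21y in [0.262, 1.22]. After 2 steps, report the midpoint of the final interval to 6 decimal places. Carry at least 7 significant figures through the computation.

0.621250

f(0.262000) = 0.648854, f(1.220000) = -1.132554 (opposite signs)
step 1: m = 0.741000, f(m) = -0.158816 < 0 → root in [0.262000, 0.741000]
step 2: m = 0.501500, f(m) = 0.270047 > 0 → root in [0.501500, 0.741000]
Midpoint of [0.501500, 0.741000] = 0.621250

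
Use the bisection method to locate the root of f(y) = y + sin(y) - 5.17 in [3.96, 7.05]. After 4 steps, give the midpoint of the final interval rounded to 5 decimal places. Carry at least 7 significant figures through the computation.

f(3.960000) = -1.940058, f(7.050000) = 2.573845 (opposite signs)
step 1: m = 5.505000, f(m) = -0.366988 < 0 → root in [5.505000, 7.050000]
step 2: m = 6.277500, f(m) = 1.101815 > 0 → root in [5.505000, 6.277500]
step 3: m = 5.891250, f(m) = 0.339272 > 0 → root in [5.505000, 5.891250]
step 4: m = 5.698125, f(m) = -0.024125 < 0 → root in [5.698125, 5.891250]
Midpoint of [5.698125, 5.891250] = 5.794687

5.79469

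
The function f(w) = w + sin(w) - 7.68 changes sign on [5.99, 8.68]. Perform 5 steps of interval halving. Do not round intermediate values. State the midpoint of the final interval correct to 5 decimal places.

f(5.990000) = -1.979003, f(8.680000) = 1.677809 (opposite signs)
step 1: m = 7.335000, f(m) = 0.523325 > 0 → root in [5.990000, 7.335000]
step 2: m = 6.662500, f(m) = -0.647216 < 0 → root in [6.662500, 7.335000]
step 3: m = 6.998750, f(m) = -0.025206 < 0 → root in [6.998750, 7.335000]
step 4: m = 7.166875, f(m) = 0.259960 > 0 → root in [6.998750, 7.166875]
step 5: m = 7.082812, f(m) = 0.119909 > 0 → root in [6.998750, 7.082812]
Midpoint of [6.998750, 7.082812] = 7.040781

7.04078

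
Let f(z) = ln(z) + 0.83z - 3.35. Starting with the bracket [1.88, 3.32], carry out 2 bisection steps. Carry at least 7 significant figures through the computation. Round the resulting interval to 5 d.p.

f(1.880000) = -1.158328, f(3.320000) = 0.605565 (opposite signs)
step 1: m = 2.600000, f(m) = -0.236489 < 0 → root in [2.600000, 3.320000]
step 2: m = 2.960000, f(m) = 0.191989 > 0 → root in [2.600000, 2.960000]

[2.60000, 2.96000]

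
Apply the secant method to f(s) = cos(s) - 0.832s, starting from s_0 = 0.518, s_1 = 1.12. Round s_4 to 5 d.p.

f(s_0) = 0.437835, f(s_1) = -0.496158
s_2 = 1.120000 - (-0.496158)·(1.120000 - 0.518000)/(-0.496158 - (0.437835)) = 0.800204; f(s_2) = 0.030790
s_3 = 0.800204 - (0.030790)·(0.800204 - 1.120000)/(0.030790 - (-0.496158)) = 0.818890; f(s_3) = 0.001715
s_4 = 0.818890 - (0.001715)·(0.818890 - 0.800204)/(0.001715 - (0.030790)) = 0.819993; f(s_4) = -0.000007

0.81999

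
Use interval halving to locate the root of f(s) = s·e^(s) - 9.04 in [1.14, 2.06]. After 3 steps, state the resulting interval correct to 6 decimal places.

[1.600000, 1.715000]

f(1.140000) = -5.475484, f(2.060000) = 7.122698 (opposite signs)
step 1: m = 1.600000, f(m) = -1.115148 < 0 → root in [1.600000, 2.060000]
step 2: m = 1.830000, f(m) = 2.368013 > 0 → root in [1.600000, 1.830000]
step 3: m = 1.715000, f(m) = 0.489699 > 0 → root in [1.600000, 1.715000]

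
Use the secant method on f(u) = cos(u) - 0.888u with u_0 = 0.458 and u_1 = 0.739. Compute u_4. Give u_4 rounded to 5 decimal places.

f(u_0) = 0.490235, f(u_1) = 0.082910
u_2 = 0.739000 - (0.082910)·(0.739000 - 0.458000)/(0.082910 - (0.490235)) = 0.796197; f(u_2) = -0.007594
u_3 = 0.796197 - (-0.007594)·(0.796197 - 0.739000)/(-0.007594 - (0.082910)) = 0.791398; f(u_3) = 0.000090
u_4 = 0.791398 - (0.000090)·(0.791398 - 0.796197)/(0.000090 - (-0.007594)) = 0.791454; f(u_4) = 0.000000

0.79145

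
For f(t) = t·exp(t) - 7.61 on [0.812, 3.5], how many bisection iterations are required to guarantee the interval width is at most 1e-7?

Initial width b − a = 3.5 − 0.812 = 2.688000.
After n steps the width is (b−a)/2^n; need (b−a)/2^n ≤ 1e-7.
So n ≥ log₂(2.688000/1e-7) = log₂(26880000.0000) ≈ 24.6800.
Hence n = 25.

25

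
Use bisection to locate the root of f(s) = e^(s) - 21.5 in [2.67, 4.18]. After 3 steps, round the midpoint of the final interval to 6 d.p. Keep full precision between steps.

f(2.670000) = -7.060031, f(4.180000) = 43.865853 (opposite signs)
step 1: m = 3.425000, f(m) = 9.222645 > 0 → root in [2.670000, 3.425000]
step 2: m = 3.047500, f(m) = -0.437378 < 0 → root in [3.047500, 3.425000]
step 3: m = 3.236250, f(m) = 3.938150 > 0 → root in [3.047500, 3.236250]
Midpoint of [3.047500, 3.236250] = 3.141875

3.141875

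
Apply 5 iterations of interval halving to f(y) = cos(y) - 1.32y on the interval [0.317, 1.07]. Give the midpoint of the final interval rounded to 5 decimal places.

f(0.317000) = 0.531735, f(1.070000) = -0.932276 (opposite signs)
step 1: m = 0.693500, f(m) = -0.146407 < 0 → root in [0.317000, 0.693500]
step 2: m = 0.505250, f(m) = 0.208123 > 0 → root in [0.505250, 0.693500]
step 3: m = 0.599375, f(m) = 0.034513 > 0 → root in [0.599375, 0.693500]
step 4: m = 0.646437, f(m) = -0.055063 < 0 → root in [0.599375, 0.646437]
step 5: m = 0.622906, f(m) = -0.010050 < 0 → root in [0.599375, 0.622906]
Midpoint of [0.599375, 0.622906] = 0.611141

0.61114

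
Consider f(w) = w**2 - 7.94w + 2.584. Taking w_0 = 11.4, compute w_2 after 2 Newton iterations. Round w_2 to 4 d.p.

7.7026

f'(w) = 2w - 7.94
w_0 = 11.400000: f = 42.028000, f' = 14.860000 → w_1 = 11.400000 - (42.028000)/(14.860000) = 8.571736
w_1 = 8.571736: f = 7.999076, f' = 9.203472 → w_2 = 8.571736 - (7.999076)/(9.203472) = 7.702599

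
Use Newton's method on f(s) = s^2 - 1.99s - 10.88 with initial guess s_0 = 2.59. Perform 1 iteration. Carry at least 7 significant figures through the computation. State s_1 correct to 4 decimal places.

5.5135

f'(s) = 2s - 1.99
s_0 = 2.590000: f = -9.326000, f' = 3.190000 → s_1 = 2.590000 - (-9.326000)/(3.190000) = 5.513511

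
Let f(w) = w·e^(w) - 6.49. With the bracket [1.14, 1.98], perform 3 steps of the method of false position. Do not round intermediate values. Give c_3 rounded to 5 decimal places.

1.46826

False-position update: c = (a·f(b) − b·f(a))/(f(b) − f(a)); replace the endpoint whose sign matches f(c).
f(1.140000) = -2.925484, f(1.980000) = 7.850631
step 1: c = 1.368042, f(c) = -1.116806 < 0 → new bracket [1.368042, 1.980000]
step 2: c = 1.444255, f(c) = -0.368243 < 0 → new bracket [1.444255, 1.980000]
step 3: c = 1.468259, f(c) = -0.115303 < 0 → new bracket [1.468259, 1.980000]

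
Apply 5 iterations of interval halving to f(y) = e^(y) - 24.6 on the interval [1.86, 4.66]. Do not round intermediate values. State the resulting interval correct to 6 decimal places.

[3.172500, 3.260000]

f(1.860000) = -18.176263, f(4.660000) = 81.036082 (opposite signs)
step 1: m = 3.260000, f(m) = 1.449537 > 0 → root in [1.860000, 3.260000]
step 2: m = 2.560000, f(m) = -11.664183 < 0 → root in [2.560000, 3.260000]
step 3: m = 2.910000, f(m) = -6.243201 < 0 → root in [2.910000, 3.260000]
step 4: m = 3.085000, f(m) = -2.732533 < 0 → root in [3.085000, 3.260000]
step 5: m = 3.172500, f(m) = -0.732922 < 0 → root in [3.172500, 3.260000]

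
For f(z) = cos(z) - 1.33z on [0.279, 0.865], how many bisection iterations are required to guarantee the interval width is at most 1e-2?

Initial width b − a = 0.865 − 0.279 = 0.586000.
After n steps the width is (b−a)/2^n; need (b−a)/2^n ≤ 1e-2.
So n ≥ log₂(0.586000/1e-2) = log₂(58.6000) ≈ 5.8728.
Hence n = 6.

6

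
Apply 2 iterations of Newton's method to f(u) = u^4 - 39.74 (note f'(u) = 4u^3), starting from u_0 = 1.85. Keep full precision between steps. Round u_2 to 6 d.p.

2.601859

u_0 = 1.850000: f = -28.026494, f' = 25.326500 → u_1 = 1.850000 - (-28.026494)/(25.326500) = 2.956607
u_1 = 2.956607: f = 36.674306, f' = 103.381063 → u_2 = 2.956607 - (36.674306)/(103.381063) = 2.601859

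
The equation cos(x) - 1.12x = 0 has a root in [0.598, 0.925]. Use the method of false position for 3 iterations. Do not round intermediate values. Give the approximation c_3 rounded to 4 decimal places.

f(0.598000) = 0.156703, f(0.925000) = -0.434165
step 1: c = 0.684723, f(c) = 0.007704 > 0 → new bracket [0.684723, 0.925000]
step 2: c = 0.688913, f(c) = 0.000356 > 0 → new bracket [0.688913, 0.925000]
step 3: c = 0.689106, f(c) = 0.000016 > 0 → new bracket [0.689106, 0.925000]

0.6891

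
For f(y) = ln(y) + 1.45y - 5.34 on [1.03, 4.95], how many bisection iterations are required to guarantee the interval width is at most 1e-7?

Initial width b − a = 4.95 − 1.03 = 3.920000.
After n steps the width is (b−a)/2^n; need (b−a)/2^n ≤ 1e-7.
So n ≥ log₂(3.920000/1e-7) = log₂(39200000.0000) ≈ 25.2244.
Hence n = 26.

26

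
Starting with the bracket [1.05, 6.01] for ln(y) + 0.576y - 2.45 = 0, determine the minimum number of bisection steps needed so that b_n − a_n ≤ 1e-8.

Initial width b − a = 6.01 − 1.05 = 4.960000.
After n steps the width is (b−a)/2^n; need (b−a)/2^n ≤ 1e-8.
So n ≥ log₂(4.960000/1e-8) = log₂(496000000.0000) ≈ 28.8858.
Hence n = 29.

29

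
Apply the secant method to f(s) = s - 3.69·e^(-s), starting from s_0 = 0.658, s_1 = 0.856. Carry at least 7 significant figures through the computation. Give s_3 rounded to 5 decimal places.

1.15501

Secant update: s_(k+1) = s_k − f(s_k)·(s_k − s_(k-1))/(f(s_k) − f(s_(k-1))).
f(s_0) = -1.253000, f(s_1) = -0.711726
s_2 = 0.856000 - (-0.711726)·(0.856000 - 0.658000)/(-0.711726 - (-1.253000)) = 1.116353; f(s_2) = -0.092019
s_3 = 1.116353 - (-0.092019)·(1.116353 - 0.856000)/(-0.092019 - (-0.711726)) = 1.155012; f(s_3) = -0.007537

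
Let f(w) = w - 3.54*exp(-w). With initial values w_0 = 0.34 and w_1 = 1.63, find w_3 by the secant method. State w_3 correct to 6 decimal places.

f(w_0) = -2.179667, f(w_1) = 0.936409
w_2 = 1.630000 - (0.936409)·(1.630000 - 0.340000)/(0.936409 - (-2.179667)) = 1.242343; f(w_2) = 0.220321
w_3 = 1.242343 - (0.220321)·(1.242343 - 1.630000)/(0.220321 - (0.936409)) = 1.123072; f(w_3) = -0.028416

1.123072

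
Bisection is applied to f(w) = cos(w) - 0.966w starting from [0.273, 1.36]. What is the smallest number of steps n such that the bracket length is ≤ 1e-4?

14

Initial width b − a = 1.36 − 0.273 = 1.087000.
After n steps the width is (b−a)/2^n; need (b−a)/2^n ≤ 1e-4.
So n ≥ log₂(1.087000/1e-4) = log₂(10870.0000) ≈ 13.4081.
Hence n = 14.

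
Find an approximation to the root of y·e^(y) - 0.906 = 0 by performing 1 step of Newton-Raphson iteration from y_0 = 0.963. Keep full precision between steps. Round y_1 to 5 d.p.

Newton update: y ← y − f(y)/f'(y).
f'(y) = (y + 1)·e^(y)
y_0 = 0.963000: f = 1.616620, f' = 5.142164 → y_1 = 0.963000 - (1.616620)/(5.142164) = 0.648615

0.64861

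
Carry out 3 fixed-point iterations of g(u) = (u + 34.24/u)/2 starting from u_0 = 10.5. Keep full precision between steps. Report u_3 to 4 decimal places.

5.8520

u_1 = g(10.500000) = 6.880476
u_2 = g(6.880476) = 5.928438
u_3 = g(5.928438) = 5.851995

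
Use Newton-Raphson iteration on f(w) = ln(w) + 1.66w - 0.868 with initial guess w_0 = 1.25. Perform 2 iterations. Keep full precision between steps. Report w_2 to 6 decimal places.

Newton update: w ← w − f(w)/f'(w).
f'(w) = 1/w + 1.66
w_0 = 1.250000: f = 1.430144, f' = 2.460000 → w_1 = 1.250000 - (1.430144)/(2.460000) = 0.668641
w_1 = 0.668641: f = -0.160564, f' = 3.155571 → w_2 = 0.668641 - (-0.160564)/(3.155571) = 0.719524

0.719524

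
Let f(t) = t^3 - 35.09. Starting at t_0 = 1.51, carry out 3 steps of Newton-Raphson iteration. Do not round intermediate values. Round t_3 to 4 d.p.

3.5381

Newton update: t ← t − f(t)/f'(t).
f'(t) = 3t^2
t_0 = 1.510000: f = -31.647049, f' = 6.840300 → t_1 = 1.510000 - (-31.647049)/(6.840300) = 6.136559
t_1 = 6.136559: f = 195.996547, f' = 112.972055 → t_2 = 6.136559 - (195.996547)/(112.972055) = 4.401647
t_2 = 4.401647: f = 50.189686, f' = 58.123486 → t_3 = 4.401647 - (50.189686)/(58.123486) = 3.538146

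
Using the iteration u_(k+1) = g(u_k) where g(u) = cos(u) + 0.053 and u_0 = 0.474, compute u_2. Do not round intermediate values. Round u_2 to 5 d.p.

u_1 = g(0.474000) = 0.942750
u_2 = g(0.942750) = 0.640565

0.64057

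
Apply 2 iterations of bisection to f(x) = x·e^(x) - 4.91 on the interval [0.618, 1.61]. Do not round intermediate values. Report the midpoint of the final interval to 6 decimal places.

f(0.618000) = -3.763478, f(1.610000) = 3.144526 (opposite signs)
step 1: m = 1.114000, f(m) = -1.516177 < 0 → root in [1.114000, 1.610000]
step 2: m = 1.362000, f(m) = 0.407239 > 0 → root in [1.114000, 1.362000]
Midpoint of [1.114000, 1.362000] = 1.238000

1.238000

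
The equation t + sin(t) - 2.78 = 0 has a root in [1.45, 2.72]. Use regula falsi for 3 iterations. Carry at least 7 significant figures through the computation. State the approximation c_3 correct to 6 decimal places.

1.818982

f(1.450000) = -0.337287, f(2.720000) = 0.349214
step 1: c = 2.073968, f(c) = 0.170025 > 0 → new bracket [1.450000, 2.073968]
step 2: c = 1.864845, f(c) = 0.041924 > 0 → new bracket [1.450000, 1.864845]
step 3: c = 1.818982, f(c) = 0.008342 > 0 → new bracket [1.450000, 1.818982]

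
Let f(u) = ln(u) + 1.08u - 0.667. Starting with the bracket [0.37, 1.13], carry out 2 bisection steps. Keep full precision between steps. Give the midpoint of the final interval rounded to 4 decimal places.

0.8450

f(0.370000) = -1.261652, f(1.130000) = 0.675618 (opposite signs)
step 1: m = 0.750000, f(m) = -0.144682 < 0 → root in [0.750000, 1.130000]
step 2: m = 0.940000, f(m) = 0.286325 > 0 → root in [0.750000, 0.940000]
Midpoint of [0.750000, 0.940000] = 0.845000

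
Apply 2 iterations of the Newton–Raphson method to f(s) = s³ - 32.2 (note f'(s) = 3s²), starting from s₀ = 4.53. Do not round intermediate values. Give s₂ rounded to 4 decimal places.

s_0 = 4.530000: f = 60.759677, f' = 61.562700 → s_1 = 4.530000 - (60.759677)/(61.562700) = 3.543044
s_1 = 3.543044: f = 12.276400, f' = 37.659482 → s_2 = 3.543044 - (12.276400)/(37.659482) = 3.217060

3.2171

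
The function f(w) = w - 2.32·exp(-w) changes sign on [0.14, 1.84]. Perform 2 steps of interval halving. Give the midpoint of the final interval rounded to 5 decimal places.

0.77750

f(0.140000) = -1.876911, f(1.840000) = 1.471544 (opposite signs)
step 1: m = 0.990000, f(m) = 0.127942 > 0 → root in [0.140000, 0.990000]
step 2: m = 0.565000, f(m) = -0.753596 < 0 → root in [0.565000, 0.990000]
Midpoint of [0.565000, 0.990000] = 0.777500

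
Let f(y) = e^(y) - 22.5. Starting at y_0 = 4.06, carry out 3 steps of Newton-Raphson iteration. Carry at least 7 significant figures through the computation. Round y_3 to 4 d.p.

Newton update: y ← y − f(y)/f'(y).
f'(y) = e^(y)
y_0 = 4.060000: f = 35.474311, f' = 57.974311 → y_1 = 4.060000 - (35.474311)/(57.974311) = 3.448103
y_1 = 3.448103: f = 8.940691, f' = 31.440691 → y_2 = 3.448103 - (8.940691)/(31.440691) = 3.163736
y_2 = 3.163736: f = 1.158822, f' = 23.658822 → y_3 = 3.163736 - (1.158822)/(23.658822) = 3.114756

3.1148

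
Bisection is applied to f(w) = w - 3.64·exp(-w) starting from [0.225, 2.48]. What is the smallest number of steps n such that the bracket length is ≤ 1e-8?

28

Initial width b − a = 2.48 − 0.225 = 2.255000.
After n steps the width is (b−a)/2^n; need (b−a)/2^n ≤ 1e-8.
So n ≥ log₂(2.255000/1e-8) = log₂(225500000.0000) ≈ 27.7486.
Hence n = 28.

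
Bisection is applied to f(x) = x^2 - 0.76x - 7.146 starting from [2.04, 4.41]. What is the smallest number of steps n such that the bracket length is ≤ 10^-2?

8

Initial width b − a = 4.41 − 2.04 = 2.370000.
After n steps the width is (b−a)/2^n; need (b−a)/2^n ≤ 10^-2.
So n ≥ log₂(2.370000/10^-2) = log₂(237.0000) ≈ 7.8887.
Hence n = 8.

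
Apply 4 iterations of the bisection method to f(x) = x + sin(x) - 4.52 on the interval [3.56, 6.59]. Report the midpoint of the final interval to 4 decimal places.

f(3.560000) = -1.366306, f(6.590000) = 2.372024 (opposite signs)
step 1: m = 5.075000, f(m) = -0.379974 < 0 → root in [5.075000, 6.590000]
step 2: m = 5.832500, f(m) = 0.876917 > 0 → root in [5.075000, 5.832500]
step 3: m = 5.453750, f(m) = 0.196200 > 0 → root in [5.075000, 5.453750]
step 4: m = 5.264375, f(m) = -0.107110 < 0 → root in [5.264375, 5.453750]
Midpoint of [5.264375, 5.453750] = 5.359062

5.3591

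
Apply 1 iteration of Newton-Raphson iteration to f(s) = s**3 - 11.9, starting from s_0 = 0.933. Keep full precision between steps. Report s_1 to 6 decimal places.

5.178826

f'(s) = 3s**2
s_0 = 0.933000: f = -11.087834, f' = 2.611467 → s_1 = 0.933000 - (-11.087834)/(2.611467) = 5.178826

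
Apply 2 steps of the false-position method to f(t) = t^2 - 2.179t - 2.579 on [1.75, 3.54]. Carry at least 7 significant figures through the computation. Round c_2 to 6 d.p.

f(1.750000) = -3.329750, f(3.540000) = 2.238940
step 1: c = 2.820315, f(c) = -0.770290 < 0 → new bracket [2.820315, 3.540000]
step 2: c = 3.004537, f(c) = -0.098644 < 0 → new bracket [3.004537, 3.540000]

3.004537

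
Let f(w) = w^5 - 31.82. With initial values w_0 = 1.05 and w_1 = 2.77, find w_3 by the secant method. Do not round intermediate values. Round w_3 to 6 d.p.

1.612082

f(w_0) = -30.543718, f(w_1) = 131.259303
w_2 = 2.770000 - (131.259303)·(2.770000 - 1.050000)/(131.259303 - (-30.543718)) = 1.374686; f(w_2) = -26.910721
w_3 = 1.374686 - (-26.910721)·(1.374686 - 2.770000)/(-26.910721 - (131.259303)) = 1.612082; f(w_3) = -20.932315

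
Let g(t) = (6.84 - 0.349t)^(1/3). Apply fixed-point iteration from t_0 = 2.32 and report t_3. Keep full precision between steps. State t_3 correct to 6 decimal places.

t_1 = g(2.320000) = 1.820176
t_2 = g(1.820176) = 1.837560
t_3 = g(1.837560) = 1.836961

1.836961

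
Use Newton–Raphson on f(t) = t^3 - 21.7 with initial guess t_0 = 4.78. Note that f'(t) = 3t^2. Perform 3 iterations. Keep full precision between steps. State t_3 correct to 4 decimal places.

t_0 = 4.780000: f = 87.515352, f' = 68.545200 → t_1 = 4.780000 - (87.515352)/(68.545200) = 3.503246
t_1 = 3.503246: f = 21.294405, f' = 36.818200 → t_2 = 3.503246 - (21.294405)/(36.818200) = 2.924880
t_2 = 2.924880: f = 3.322119, f' = 25.664766 → t_3 = 2.924880 - (3.322119)/(25.664766) = 2.795437

2.7954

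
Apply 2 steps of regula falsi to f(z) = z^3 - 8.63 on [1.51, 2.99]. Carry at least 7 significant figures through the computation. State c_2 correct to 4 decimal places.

f(1.510000) = -5.187049, f(2.990000) = 18.100899
step 1: c = 1.839648, f(c) = -2.404067 < 0 → new bracket [1.839648, 2.990000]
step 2: c = 1.974519, f(c) = -0.931891 < 0 → new bracket [1.974519, 2.990000]

1.9745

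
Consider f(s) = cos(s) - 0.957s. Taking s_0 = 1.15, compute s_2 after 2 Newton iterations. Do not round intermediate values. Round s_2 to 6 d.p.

0.758589

Newton update: s ← s − f(s)/f'(s).
f'(s) = -sin(s) - 0.957
s_0 = 1.150000: f = -0.692063, f' = -1.869764 → s_1 = 1.150000 - (-0.692063)/(-1.869764) = 0.779866
s_1 = 0.779866: f = -0.035325, f' = -1.660184 → s_2 = 0.779866 - (-0.035325)/(-1.660184) = 0.758589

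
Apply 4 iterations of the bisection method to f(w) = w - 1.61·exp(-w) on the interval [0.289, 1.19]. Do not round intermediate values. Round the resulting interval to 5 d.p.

[0.73950, 0.79581]

f(0.289000) = -0.916910, f(1.190000) = 0.700204 (opposite signs)
step 1: m = 0.739500, f(m) = -0.029038 < 0 → root in [0.739500, 1.190000]
step 2: m = 0.964750, f(m) = 0.351214 > 0 → root in [0.739500, 0.964750]
step 3: m = 0.852125, f(m) = 0.165448 > 0 → root in [0.739500, 0.852125]
step 4: m = 0.795813, f(m) = 0.069357 > 0 → root in [0.739500, 0.795813]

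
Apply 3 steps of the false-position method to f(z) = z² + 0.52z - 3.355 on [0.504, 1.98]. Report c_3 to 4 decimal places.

False-position update: c = (a·f(b) − b·f(a))/(f(b) − f(a)); replace the endpoint whose sign matches f(c).
f(0.504000) = -2.838904, f(1.980000) = 1.595000
step 1: c = 1.449041, f(c) = -0.501778 < 0 → new bracket [1.449041, 1.980000]
step 2: c = 1.576105, f(c) = -0.051320 < 0 → new bracket [1.576105, 1.980000]
step 3: c = 1.588695, f(c) = -0.004927 < 0 → new bracket [1.588695, 1.980000]

1.5887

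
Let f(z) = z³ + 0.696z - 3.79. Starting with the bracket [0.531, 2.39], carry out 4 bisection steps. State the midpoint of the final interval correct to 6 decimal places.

1.402406

f(0.531000) = -3.270703, f(2.390000) = 11.525359 (opposite signs)
step 1: m = 1.460500, f(m) = 0.341842 > 0 → root in [0.531000, 1.460500]
step 2: m = 0.995750, f(m) = -2.109654 < 0 → root in [0.995750, 1.460500]
step 3: m = 1.228125, f(m) = -1.082855 < 0 → root in [1.228125, 1.460500]
step 4: m = 1.344313, f(m) = -0.424949 < 0 → root in [1.344313, 1.460500]
Midpoint of [1.344313, 1.460500] = 1.402406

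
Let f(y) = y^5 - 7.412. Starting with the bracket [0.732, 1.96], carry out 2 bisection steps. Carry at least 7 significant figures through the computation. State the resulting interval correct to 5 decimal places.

f(0.732000) = -7.201837, f(1.960000) = 21.513465 (opposite signs)
step 1: m = 1.346000, f(m) = -2.994004 < 0 → root in [1.346000, 1.960000]
step 2: m = 1.653000, f(m) = 4.929395 > 0 → root in [1.346000, 1.653000]

[1.34600, 1.65300]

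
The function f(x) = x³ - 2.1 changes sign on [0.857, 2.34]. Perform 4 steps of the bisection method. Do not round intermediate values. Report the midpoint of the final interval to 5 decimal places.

1.27409

f(0.857000) = -1.470577, f(2.340000) = 10.712904 (opposite signs)
step 1: m = 1.598500, f(m) = 1.984491 > 0 → root in [0.857000, 1.598500]
step 2: m = 1.227750, f(m) = -0.249326 < 0 → root in [1.227750, 1.598500]
step 3: m = 1.413125, f(m) = 0.721901 > 0 → root in [1.227750, 1.413125]
step 4: m = 1.320437, f(m) = 0.202256 > 0 → root in [1.227750, 1.320437]
Midpoint of [1.227750, 1.320437] = 1.274094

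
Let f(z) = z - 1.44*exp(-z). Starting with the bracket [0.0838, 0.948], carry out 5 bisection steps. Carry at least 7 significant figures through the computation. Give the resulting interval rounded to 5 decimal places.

f(0.083800) = -1.240446, f(0.948000) = 0.389978 (opposite signs)
step 1: m = 0.515900, f(m) = -0.343727 < 0 → root in [0.515900, 0.948000]
step 2: m = 0.731950, f(m) = 0.039353 > 0 → root in [0.515900, 0.731950]
step 3: m = 0.623925, f(m) = -0.147680 < 0 → root in [0.623925, 0.731950]
step 4: m = 0.677938, f(m) = -0.053097 < 0 → root in [0.677938, 0.731950]
step 5: m = 0.704944, f(m) = -0.006613 < 0 → root in [0.704944, 0.731950]

[0.70494, 0.73195]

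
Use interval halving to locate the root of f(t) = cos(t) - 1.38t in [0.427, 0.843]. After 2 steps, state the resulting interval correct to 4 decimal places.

[0.5310, 0.6350]

f(0.427000) = 0.320952, f(0.843000) = -0.498114 (opposite signs)
step 1: m = 0.635000, f(m) = -0.071228 < 0 → root in [0.427000, 0.635000]
step 2: m = 0.531000, f(m) = 0.129521 > 0 → root in [0.531000, 0.635000]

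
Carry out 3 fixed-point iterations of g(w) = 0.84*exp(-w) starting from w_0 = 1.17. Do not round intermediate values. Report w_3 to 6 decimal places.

0.439737

w_1 = g(1.170000) = 0.260708
w_2 = g(0.260708) = 0.647225
w_3 = g(0.647225) = 0.439737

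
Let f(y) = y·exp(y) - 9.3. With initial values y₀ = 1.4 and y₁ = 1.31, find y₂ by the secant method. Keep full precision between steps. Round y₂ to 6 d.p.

f(y_0) = -3.622720, f(y_1) = -4.444912
y_2 = 1.310000 - (-4.444912)·(1.310000 - 1.400000)/(-4.444912 - (-3.622720)) = 1.796555; f(y_2) = 1.531153

1.796555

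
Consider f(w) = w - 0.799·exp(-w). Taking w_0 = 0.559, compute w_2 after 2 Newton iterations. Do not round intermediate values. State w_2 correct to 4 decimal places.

0.4897

Newton update: w ← w − f(w)/f'(w).
f'(w) = 1 + 0.799·exp(-w)
w_0 = 0.559000: f = 0.102147, f' = 1.456853 → w_1 = 0.559000 - (0.102147)/(1.456853) = 0.488885
w_1 = 0.488885: f = -0.001150, f' = 1.490035 → w_2 = 0.488885 - (-0.001150)/(1.490035) = 0.489657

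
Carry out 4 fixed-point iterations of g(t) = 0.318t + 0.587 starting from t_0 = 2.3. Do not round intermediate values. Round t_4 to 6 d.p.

0.875422

t_1 = g(2.300000) = 1.318400
t_2 = g(1.318400) = 1.006251
t_3 = g(1.006251) = 0.906988
t_4 = g(0.906988) = 0.875422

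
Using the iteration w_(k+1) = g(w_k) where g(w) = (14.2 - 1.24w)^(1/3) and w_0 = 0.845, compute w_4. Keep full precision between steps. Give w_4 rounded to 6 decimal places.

w_1 = g(0.845000) = 2.360475
w_2 = g(2.360475) = 2.242229
w_3 = g(2.242229) = 2.251909
w_4 = g(2.251909) = 2.251119

2.251119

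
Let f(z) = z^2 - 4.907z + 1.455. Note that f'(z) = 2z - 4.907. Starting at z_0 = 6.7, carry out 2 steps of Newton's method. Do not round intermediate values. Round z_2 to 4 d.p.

Newton update: z ← z − f(z)/f'(z).
z_0 = 6.700000: f = 13.468100, f' = 8.493000 → z_1 = 6.700000 - (13.468100)/(8.493000) = 5.114212
z_1 = 5.114212: f = 2.514725, f' = 5.321423 → z_2 = 5.114212 - (2.514725)/(5.321423) = 4.641646

4.6416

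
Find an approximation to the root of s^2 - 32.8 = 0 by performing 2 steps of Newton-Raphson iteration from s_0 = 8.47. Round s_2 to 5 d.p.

f'(s) = 2s
s_0 = 8.470000: f = 38.940900, f' = 16.940000 → s_1 = 8.470000 - (38.940900)/(16.940000) = 6.171246
s_1 = 6.171246: f = 5.284272, f' = 12.342491 → s_2 = 6.171246 - (5.284272)/(12.342491) = 5.743109

5.74311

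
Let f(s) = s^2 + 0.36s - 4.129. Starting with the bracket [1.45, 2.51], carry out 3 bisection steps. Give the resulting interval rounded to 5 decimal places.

f(1.450000) = -1.504500, f(2.510000) = 3.074700 (opposite signs)
step 1: m = 1.980000, f(m) = 0.504200 > 0 → root in [1.450000, 1.980000]
step 2: m = 1.715000, f(m) = -0.570375 < 0 → root in [1.715000, 1.980000]
step 3: m = 1.847500, f(m) = -0.050644 < 0 → root in [1.847500, 1.980000]

[1.84750, 1.98000]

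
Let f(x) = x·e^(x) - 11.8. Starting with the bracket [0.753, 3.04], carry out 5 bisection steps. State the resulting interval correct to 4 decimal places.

f(0.753000) = -10.201110, f(3.040000) = 51.751939 (opposite signs)
step 1: m = 1.896500, f(m) = 0.835497 > 0 → root in [0.753000, 1.896500]
step 2: m = 1.324750, f(m) = -6.817291 < 0 → root in [1.324750, 1.896500]
step 3: m = 1.610625, f(m) = -3.737310 < 0 → root in [1.610625, 1.896500]
step 4: m = 1.753563, f(m) = -1.672931 < 0 → root in [1.753563, 1.896500]
step 5: m = 1.825031, f(m) = -0.479351 < 0 → root in [1.825031, 1.896500]

[1.8250, 1.8965]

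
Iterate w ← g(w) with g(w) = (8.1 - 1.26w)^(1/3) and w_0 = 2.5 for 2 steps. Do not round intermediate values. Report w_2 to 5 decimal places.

1.81233

w_1 = g(2.500000) = 1.704257
w_2 = g(1.704257) = 1.812327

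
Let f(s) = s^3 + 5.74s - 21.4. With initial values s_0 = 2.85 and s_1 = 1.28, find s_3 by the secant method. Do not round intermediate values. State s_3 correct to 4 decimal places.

f(s_0) = 18.108125, f(s_1) = -11.955648
s_2 = 1.280000 - (-11.955648)·(1.280000 - 2.850000)/(-11.955648 - (18.108125)) = 1.904352; f(s_2) = -3.562785
s_3 = 1.904352 - (-3.562785)·(1.904352 - 1.280000)/(-3.562785 - (-11.955648)) = 2.169390; f(s_3) = 1.261997

2.1694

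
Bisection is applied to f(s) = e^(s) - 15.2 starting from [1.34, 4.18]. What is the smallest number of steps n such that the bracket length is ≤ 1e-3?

Initial width b − a = 4.18 − 1.34 = 2.840000.
After n steps the width is (b−a)/2^n; need (b−a)/2^n ≤ 1e-3.
So n ≥ log₂(2.840000/1e-3) = log₂(2840.0000) ≈ 11.4717.
Hence n = 12.

12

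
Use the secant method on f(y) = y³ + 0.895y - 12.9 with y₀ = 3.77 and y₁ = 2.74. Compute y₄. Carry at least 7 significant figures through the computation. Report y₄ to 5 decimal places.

2.22157

Secant update: y_(k+1) = y_k − f(y_k)·(y_k − y_(k-1))/(f(y_k) − f(y_(k-1))).
f(y_0) = 44.056783, f(y_1) = 10.123124
y_2 = 2.740000 - (10.123124)·(2.740000 - 3.770000)/(10.123124 - (44.056783)) = 2.432729; f(y_2) = 3.674604
y_3 = 2.432729 - (3.674604)·(2.432729 - 2.740000)/(3.674604 - (10.123124)) = 2.257635; f(y_3) = 0.627563
y_4 = 2.257635 - (0.627563)·(2.257635 - 2.432729)/(0.627563 - (3.674604)) = 2.221573; f(y_4) = 0.052632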